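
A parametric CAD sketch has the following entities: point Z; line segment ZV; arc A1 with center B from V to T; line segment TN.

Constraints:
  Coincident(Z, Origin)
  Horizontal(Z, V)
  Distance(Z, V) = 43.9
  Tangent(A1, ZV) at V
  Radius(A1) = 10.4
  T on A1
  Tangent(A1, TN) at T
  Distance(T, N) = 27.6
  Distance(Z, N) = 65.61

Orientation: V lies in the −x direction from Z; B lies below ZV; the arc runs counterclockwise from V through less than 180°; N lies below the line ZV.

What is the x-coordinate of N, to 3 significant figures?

-53.2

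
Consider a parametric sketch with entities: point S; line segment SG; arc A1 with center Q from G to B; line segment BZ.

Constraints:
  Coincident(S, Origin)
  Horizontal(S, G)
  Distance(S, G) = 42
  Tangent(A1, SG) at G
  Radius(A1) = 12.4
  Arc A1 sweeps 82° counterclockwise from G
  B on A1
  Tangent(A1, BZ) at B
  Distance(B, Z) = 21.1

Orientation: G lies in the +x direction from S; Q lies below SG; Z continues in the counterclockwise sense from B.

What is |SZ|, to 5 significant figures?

41.400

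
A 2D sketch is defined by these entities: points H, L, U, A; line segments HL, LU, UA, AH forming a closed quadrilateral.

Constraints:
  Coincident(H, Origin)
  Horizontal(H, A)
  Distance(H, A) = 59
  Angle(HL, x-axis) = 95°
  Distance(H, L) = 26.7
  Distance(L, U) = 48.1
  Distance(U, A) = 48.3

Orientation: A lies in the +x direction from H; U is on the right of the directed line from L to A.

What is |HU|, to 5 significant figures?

23.439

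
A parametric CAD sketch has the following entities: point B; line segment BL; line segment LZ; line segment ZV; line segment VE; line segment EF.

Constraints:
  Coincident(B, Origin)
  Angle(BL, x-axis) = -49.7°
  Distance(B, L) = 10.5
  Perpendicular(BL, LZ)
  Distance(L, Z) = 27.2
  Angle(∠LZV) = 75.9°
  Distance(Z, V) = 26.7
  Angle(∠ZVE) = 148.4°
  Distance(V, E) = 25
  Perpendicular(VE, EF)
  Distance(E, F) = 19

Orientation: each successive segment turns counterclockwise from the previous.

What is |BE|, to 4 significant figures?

32.98

B is at the origin; BL runs at -49.7° with length 10.5, so L = (6.791, -8.008). BL is perpendicular to LZ, so LZ runs at 40.30°; with |LZ| = 27.2, Z = (27.54, 9.585). ∠LZV = 75.9° gives ZV at 144.4° from the x-axis; with |ZV| = 26.7, V = (5.826, 25.13). ∠ZVE = 148.4° gives VE at 176.0° from the x-axis; with |VE| = 25.0, E = (-19.11, 26.87). Then |BE| = |E − B| = 32.98.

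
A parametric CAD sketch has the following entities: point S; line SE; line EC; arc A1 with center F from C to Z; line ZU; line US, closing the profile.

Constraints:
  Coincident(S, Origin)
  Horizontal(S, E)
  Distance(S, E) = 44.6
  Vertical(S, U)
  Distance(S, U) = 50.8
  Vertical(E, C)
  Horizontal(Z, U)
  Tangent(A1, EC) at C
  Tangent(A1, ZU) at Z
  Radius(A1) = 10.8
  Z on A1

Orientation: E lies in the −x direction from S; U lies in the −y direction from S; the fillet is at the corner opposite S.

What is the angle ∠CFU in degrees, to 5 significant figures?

162.28°

The virtual corner opposite S is at (-44.600, -50.800). A1 meets EC tangentially, so FC is at right angles to EC and tangency of A1 to ZU means the radius FZ is perpendicular to ZU, with radius 10.8, so the center F sits 10.8 in from both sides at F = (-33.800, -40.000). That places the tangent points at C = (-44.600, -40.000) on EC and Z = (-33.800, -50.800) on ZU. Then cos ∠CFU = FC·FU / (|FC||FU|), giving 162.28°.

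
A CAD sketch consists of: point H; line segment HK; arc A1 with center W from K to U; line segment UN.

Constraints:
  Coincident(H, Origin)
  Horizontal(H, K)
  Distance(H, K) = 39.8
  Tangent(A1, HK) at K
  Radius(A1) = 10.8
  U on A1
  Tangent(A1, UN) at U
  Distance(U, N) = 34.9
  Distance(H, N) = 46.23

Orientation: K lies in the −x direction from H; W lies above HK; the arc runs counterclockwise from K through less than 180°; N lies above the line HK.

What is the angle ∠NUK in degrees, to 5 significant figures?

142.66°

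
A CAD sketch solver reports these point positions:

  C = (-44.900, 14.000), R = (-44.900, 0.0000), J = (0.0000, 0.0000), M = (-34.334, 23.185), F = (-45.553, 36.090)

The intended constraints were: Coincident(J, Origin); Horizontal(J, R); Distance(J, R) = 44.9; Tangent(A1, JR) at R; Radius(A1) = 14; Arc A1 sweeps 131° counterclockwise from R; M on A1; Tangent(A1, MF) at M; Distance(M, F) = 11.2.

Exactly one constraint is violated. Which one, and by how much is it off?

Distance(M, F) = 11.2 — off by 5.90.

J = (0.00, 0.00) ✓; J.y = 0.00, R.y = 0.00 ✓; |JR| = 44.90 ✓; ∠(CR, RJ) = 90.00° ✓; |CR| = 14.00 ✓; bearing(C→M) − bearing(C→R) = 131.0° ✓; |CM| = 14.00 ✓; ∠(CM, MF) = 90.00° ✓; |MF| = 17.10 ✗.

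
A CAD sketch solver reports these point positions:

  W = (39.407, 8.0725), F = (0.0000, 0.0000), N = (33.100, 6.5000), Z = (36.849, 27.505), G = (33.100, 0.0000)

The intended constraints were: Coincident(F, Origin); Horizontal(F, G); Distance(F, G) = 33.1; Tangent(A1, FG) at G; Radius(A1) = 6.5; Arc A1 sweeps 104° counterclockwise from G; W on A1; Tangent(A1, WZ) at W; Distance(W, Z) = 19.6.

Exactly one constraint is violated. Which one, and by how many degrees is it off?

Tangent(A1, WZ) at W — off by 6.50°.

F = (0.00, 0.00) ✓; F.y = 0.00, G.y = 0.00 ✓; |FG| = 33.10 ✓; ∠(NG, GF) = 90.00° ✓; |NG| = 6.500 ✓; bearing(N→W) − bearing(N→G) = 104.0° ✓; |NW| = 6.500 ✓; ∠(NW, WZ) = 96.50° ✗; |WZ| = 19.60 ✓.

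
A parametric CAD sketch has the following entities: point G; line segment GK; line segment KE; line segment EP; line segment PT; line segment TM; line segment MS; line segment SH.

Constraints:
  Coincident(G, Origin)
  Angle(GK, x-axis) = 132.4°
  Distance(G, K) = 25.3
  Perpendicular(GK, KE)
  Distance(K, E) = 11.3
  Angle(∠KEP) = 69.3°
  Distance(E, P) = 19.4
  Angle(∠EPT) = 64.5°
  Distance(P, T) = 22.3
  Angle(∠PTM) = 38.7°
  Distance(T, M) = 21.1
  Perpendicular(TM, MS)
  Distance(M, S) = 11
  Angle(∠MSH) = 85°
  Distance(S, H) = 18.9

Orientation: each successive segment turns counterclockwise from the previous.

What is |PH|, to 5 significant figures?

15.813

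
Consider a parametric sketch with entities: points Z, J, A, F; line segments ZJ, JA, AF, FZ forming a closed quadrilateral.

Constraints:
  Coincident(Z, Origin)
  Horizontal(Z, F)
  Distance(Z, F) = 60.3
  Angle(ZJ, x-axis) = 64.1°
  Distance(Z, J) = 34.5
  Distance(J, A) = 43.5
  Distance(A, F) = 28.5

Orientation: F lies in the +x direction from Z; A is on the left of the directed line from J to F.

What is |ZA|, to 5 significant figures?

65.041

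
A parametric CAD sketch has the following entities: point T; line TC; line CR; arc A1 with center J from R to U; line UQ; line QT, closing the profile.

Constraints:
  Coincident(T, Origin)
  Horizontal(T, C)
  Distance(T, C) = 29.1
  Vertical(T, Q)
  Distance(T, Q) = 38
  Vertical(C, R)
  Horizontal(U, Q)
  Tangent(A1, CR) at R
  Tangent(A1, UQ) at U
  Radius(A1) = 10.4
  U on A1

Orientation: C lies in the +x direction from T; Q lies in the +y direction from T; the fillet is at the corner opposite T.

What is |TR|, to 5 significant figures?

40.107

T is at the origin; T and C share the same y with |TC| = 29.1 and C on the +x side, so C = (29.100, 0.0000). TQ is vertical with |TQ| = 38.0 and Q on the +y side, so Q = (0.0000, 38.000). The virtual corner opposite T is at (29.100, 38.000). A1 meets CR tangentially, so JR is at right angles to CR and A1 meets UQ tangentially, so JU is at right angles to UQ, with radius 10.4, so the center J sits 10.4 in from both sides at J = (18.700, 27.600). That places the tangent points at R = (29.100, 27.600) on CR and U = (18.700, 38.000) on UQ. Then |TR| = |R − T| = 40.107.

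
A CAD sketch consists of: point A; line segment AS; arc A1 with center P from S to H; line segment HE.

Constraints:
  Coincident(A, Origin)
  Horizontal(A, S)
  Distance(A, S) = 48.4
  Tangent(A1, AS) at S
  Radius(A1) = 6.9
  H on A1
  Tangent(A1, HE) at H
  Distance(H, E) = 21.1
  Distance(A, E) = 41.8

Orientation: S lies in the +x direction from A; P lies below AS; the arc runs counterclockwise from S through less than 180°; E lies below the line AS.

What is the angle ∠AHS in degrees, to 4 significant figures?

139.8°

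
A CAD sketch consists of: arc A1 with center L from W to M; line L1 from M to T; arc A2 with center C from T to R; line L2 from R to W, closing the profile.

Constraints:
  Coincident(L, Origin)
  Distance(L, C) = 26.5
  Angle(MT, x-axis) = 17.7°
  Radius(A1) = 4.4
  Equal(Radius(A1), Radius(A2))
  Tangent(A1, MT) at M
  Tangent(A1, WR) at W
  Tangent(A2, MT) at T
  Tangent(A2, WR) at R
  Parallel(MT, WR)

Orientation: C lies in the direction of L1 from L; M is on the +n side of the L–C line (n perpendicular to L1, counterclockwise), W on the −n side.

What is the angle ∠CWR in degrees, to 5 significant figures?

9.4273°

The slot axis is L1's direction at 17.7°, so u = (cos 17.7°, sin 17.7°) = (0.95266, 0.30403) and n = (−sin 17.7°, cos 17.7°) = (-0.30403, 0.95266). L is at the origin and C lies 26.5 along u from L, so C = 26.5·u = (25.246, 8.0569). Tangency of A1 to both parallel lines with radius 4.4 puts M and W at L ± 4.4·n: M = (-1.3377, 4.1917), W = (1.3377, -4.1917). Equal radii place T and R the same way about C: T = C + 4.4·n = (23.908, 12.249), R = C − 4.4·n = (26.583, 3.8652). Then cos ∠CWR = WC·WR / (|WC||WR|), giving 9.4273°.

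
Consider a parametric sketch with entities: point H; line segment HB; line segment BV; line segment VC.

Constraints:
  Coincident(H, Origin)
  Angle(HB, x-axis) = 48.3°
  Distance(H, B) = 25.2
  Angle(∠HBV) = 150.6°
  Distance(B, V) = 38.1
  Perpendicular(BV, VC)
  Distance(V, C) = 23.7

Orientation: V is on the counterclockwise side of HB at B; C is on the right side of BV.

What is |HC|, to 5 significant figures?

70.055

H is at the origin; HB runs at 48.3° with length 25.2, so B = 25.2·(cos 48.3°, sin 48.3°) = (16.764, 18.815). ∠HBV = 150.6°, so BV runs at 48.3° + (180° − 150.6°) = 77.700° from the x-axis; with |BV| = 38.1, V = B + 38.1·(cos 77.700°, sin 77.700°) = (24.880, 56.041). BV ⟂ VC; with |VC| = 23.7 on the right of BV, C = V + 23.7·(0.97705, -0.21303) = (48.036, 50.992). Then |HC| = |C − H| = 70.055.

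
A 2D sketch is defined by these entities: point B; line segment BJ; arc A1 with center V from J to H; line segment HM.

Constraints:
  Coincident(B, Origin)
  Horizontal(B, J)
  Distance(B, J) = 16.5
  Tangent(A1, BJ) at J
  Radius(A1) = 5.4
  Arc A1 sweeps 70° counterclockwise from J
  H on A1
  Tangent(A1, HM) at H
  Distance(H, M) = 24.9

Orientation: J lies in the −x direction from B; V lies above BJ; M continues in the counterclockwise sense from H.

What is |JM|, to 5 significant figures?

30.184

On A1, J sits at bearing -90° from V; a 70° counterclockwise sweep puts H at bearing -20°, so H = V + 5.4·(cos -20°, sin -20°) = (-11.426, 3.5531). Since A1 is tangent to HM there, VH ⟂ HM, so HM runs along (−sin -20°, cos -20°); with |HM| = 24.9, M = (-2.9094, 26.951). Then |JM| = |M − J| = 30.184.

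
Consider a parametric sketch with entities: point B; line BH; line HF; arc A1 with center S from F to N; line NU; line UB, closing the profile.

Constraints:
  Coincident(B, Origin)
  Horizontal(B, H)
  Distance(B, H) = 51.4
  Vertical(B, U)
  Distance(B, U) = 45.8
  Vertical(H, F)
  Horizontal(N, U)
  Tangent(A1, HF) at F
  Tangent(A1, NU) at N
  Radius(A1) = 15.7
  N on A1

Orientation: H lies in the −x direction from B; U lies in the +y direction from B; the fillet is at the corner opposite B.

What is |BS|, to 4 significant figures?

46.70

B and U share the same x with |BU| = 45.8 and U on the +y side, so U = (0.000, 45.80). The virtual corner opposite B is at (-51.40, 45.80). Since A1 is tangent to HF there, SF ⟂ HF and the tangent condition forces SN to be normal to NU, with radius 15.7, so the center S sits 15.7 in from both sides at S = (-35.70, 30.10). Then |BS| = |S − B| = 46.70.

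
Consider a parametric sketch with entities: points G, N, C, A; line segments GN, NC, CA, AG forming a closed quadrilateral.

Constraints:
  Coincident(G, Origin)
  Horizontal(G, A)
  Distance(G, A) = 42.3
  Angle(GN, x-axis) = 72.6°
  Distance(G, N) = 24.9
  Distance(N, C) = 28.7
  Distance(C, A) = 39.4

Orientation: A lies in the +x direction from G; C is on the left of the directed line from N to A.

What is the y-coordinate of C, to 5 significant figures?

38.110

G is at the origin; G and A share the same y with |GA| = 42.3 and A in +x, so A = (42.3, 0). GN runs at 72.6° with |GN| = 24.9, so N = (7.4461, 23.761). C is determined by |NC| = 28.7 and |CA| = 39.4 together: it lies at the intersection of circle(N, 28.7) and circle(A, 39.4). With |NA| = 42.182, the foot of the radical line on NA is 12.454 from N and the perpendicular offset is √(28.7² − 12.454²) = 25.857. Taking the left-of-NA solution: C = (32.301, 38.110).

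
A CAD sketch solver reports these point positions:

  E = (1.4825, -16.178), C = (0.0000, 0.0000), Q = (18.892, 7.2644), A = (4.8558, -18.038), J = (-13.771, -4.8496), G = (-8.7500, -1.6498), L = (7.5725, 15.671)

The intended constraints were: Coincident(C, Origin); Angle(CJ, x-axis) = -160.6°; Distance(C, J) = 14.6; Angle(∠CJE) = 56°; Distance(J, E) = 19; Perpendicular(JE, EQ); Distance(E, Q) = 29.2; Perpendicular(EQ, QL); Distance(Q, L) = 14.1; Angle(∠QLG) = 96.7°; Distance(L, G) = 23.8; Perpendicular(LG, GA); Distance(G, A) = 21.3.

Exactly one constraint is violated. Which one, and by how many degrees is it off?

Perpendicular(LG, GA) — off by 7.00°.

C = (0.00, 0.00) ✓; CJ at -160.6° ✓; |CJ| = 14.60 ✓; ∠CJE = 56.00° ✓; |JE| = 19.00 ✓; ∠(JE, EQ) = 90.00° ✓; |EQ| = 29.20 ✓; ∠(EQ, QL) = 90.00° ✓; |QL| = 14.10 ✓; ∠QLG = 96.70° ✓; |LG| = 23.80 ✓; ∠(LG, GA) = 83.00° ✗; |GA| = 21.30 ✓.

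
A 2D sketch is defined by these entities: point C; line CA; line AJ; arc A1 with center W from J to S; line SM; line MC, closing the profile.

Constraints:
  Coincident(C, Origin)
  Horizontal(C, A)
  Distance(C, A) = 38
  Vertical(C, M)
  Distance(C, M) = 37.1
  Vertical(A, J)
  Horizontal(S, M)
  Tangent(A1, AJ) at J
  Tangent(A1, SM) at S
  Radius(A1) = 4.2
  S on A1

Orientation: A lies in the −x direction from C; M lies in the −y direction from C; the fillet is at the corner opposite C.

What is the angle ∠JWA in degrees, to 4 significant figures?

82.72°

C is at the origin; CA is horizontal with |CA| = 38.0 and A on the −x side, so A = (-38.00, 0.000). C and M share the same x with |CM| = 37.1 and M on the −y side, so M = (0.000, -37.10). The virtual corner opposite C is at (-38.00, -37.10). A1 meets AJ tangentially, so WJ is at right angles to AJ and A1 meets SM tangentially, so WS is at right angles to SM, with radius 4.2, so the center W sits 4.2 in from both sides at W = (-33.80, -32.90). That places the tangent points at J = (-38.00, -32.90) on AJ and S = (-33.80, -37.10) on SM. Then cos ∠JWA = WJ·WA / (|WJ||WA|), giving 82.72°.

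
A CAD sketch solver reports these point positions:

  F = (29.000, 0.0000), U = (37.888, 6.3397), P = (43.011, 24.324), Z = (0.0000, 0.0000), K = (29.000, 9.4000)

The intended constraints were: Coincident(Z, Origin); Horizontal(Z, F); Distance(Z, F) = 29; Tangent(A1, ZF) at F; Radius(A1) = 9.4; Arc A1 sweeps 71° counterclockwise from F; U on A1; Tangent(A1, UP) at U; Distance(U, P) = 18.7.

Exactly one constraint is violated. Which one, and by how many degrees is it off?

Tangent(A1, UP) at U — off by 3.10°.

Z = (0.00, 0.00) ✓; Z.y = 0.00, F.y = 0.00 ✓; |ZF| = 29.00 ✓; ∠(KF, FZ) = 90.00° ✓; |KF| = 9.400 ✓; bearing(K→U) − bearing(K→F) = 71.00° ✓; |KU| = 9.400 ✓; ∠(KU, UP) = 86.90° ✗; |UP| = 18.70 ✓.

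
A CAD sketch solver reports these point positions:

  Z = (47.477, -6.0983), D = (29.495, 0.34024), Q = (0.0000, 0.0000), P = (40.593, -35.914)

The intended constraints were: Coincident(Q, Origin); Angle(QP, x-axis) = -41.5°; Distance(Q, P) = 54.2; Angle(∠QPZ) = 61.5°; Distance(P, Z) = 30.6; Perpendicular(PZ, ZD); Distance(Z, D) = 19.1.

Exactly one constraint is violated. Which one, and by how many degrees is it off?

Perpendicular(PZ, ZD) — off by 6.70°.

Q = (0.00, 0.00) ✓; QP at -41.50° ✓; |QP| = 54.20 ✓; ∠QPZ = 61.50° ✓; |PZ| = 30.60 ✓; ∠(PZ, ZD) = 83.30° ✗; |ZD| = 19.10 ✓.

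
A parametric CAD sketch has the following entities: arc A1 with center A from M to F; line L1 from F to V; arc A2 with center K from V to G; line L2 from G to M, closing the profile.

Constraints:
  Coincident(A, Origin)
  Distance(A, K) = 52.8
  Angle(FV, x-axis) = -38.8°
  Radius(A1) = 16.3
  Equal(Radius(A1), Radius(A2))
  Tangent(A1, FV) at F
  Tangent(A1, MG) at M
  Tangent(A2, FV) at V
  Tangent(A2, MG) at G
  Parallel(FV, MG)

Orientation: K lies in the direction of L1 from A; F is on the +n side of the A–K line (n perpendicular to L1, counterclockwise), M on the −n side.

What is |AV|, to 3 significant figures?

55.3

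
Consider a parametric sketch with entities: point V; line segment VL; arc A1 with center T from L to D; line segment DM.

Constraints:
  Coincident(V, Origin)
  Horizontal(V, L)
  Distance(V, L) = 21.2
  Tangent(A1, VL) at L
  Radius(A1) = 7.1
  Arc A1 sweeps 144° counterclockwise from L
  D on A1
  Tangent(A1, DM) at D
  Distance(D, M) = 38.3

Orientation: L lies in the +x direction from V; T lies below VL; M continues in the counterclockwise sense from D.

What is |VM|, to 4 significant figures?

59.63

V is at the origin; VL is horizontal with |VL| = 21.2 and L on the +x side, so L = (21.20, 0.000). Tangency of A1 to VL means the radius TL is perpendicular to VL, so T = L + (0, -7.1) = (21.20, -7.100). On A1, L sits at bearing 90° from T; a 144° counterclockwise sweep puts D at bearing 234°, so D = T + 7.1·(cos 234°, sin 234°) = (17.03, -12.84). A1 meets DM tangentially, so TD is at right angles to DM, so DM runs along (−sin 234°, cos 234°); with |DM| = 38.3, M = (48.01, -35.36). Then |VM| = |M − V| = 59.63.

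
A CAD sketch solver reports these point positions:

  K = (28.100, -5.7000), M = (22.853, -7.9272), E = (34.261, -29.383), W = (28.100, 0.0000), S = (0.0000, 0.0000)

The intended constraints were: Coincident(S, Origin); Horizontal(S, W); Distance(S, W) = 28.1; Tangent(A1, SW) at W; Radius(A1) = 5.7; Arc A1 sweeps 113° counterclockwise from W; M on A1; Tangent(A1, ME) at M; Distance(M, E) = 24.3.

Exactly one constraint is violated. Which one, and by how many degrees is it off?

Tangent(A1, ME) at M — off by 5.00°.

S = (0.00, 0.00) ✓; S.y = 0.00, W.y = 0.00 ✓; |SW| = 28.10 ✓; ∠(KW, WS) = 90.00° ✓; |KW| = 5.700 ✓; bearing(K→M) − bearing(K→W) = 113.0° ✓; |KM| = 5.700 ✓; ∠(KM, ME) = 85.00° ✗; |ME| = 24.30 ✓.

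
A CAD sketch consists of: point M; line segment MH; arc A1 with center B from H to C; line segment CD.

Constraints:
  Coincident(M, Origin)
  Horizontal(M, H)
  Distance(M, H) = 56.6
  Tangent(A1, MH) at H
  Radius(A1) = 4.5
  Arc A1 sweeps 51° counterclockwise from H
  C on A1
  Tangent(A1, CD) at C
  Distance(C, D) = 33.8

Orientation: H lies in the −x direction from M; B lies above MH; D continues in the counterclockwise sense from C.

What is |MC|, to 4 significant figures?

53.13

M is at the origin; MH is horizontal with |MH| = 56.6 and H on the −x side, so H = (-56.60, 0.000). A1 meets MH tangentially, so BH is at right angles to MH, so B = H + (0, 4.5) = (-56.60, 4.500). On A1, H sits at bearing -90° from B; a 51° counterclockwise sweep puts C at bearing -39°, so C = B + 4.5·(cos -39°, sin -39°) = (-53.10, 1.668). Then |MC| = |C − M| = 53.13.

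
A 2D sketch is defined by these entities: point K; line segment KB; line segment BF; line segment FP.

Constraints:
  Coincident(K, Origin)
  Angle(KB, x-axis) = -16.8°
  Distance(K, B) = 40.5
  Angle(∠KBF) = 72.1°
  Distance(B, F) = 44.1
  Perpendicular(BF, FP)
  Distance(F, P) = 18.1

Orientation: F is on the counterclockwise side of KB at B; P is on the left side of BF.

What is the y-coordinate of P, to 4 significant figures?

32.04

∠KBF = 72.1°, so BF runs at -16.8° + (180° − 72.1°) = 91.10° from the x-axis; with |BF| = 44.1, F = B + 44.1·(cos 91.10°, sin 91.10°) = (37.92, 32.39). BF ⟂ FP; with |FP| = 18.1 on the left of BF, P = F + 18.1·(-0.9998, -0.01920) = (19.83, 32.04). So P.y = 32.04.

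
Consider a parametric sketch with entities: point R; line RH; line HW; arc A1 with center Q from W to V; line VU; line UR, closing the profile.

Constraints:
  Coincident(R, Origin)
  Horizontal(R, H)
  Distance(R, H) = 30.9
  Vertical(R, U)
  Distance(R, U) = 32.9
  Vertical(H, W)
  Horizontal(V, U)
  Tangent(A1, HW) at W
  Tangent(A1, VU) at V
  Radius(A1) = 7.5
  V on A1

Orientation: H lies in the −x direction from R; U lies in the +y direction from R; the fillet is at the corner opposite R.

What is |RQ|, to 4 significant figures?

34.54

R is at the origin; RH is horizontal with |RH| = 30.9 and H on the −x side, so H = (-30.90, 0.000). RU is vertical with |RU| = 32.9 and U on the +y side, so U = (0.000, 32.90). The virtual corner opposite R is at (-30.90, 32.90). The tangent condition forces QW to be normal to HW and since A1 is tangent to VU there, QV ⟂ VU, with radius 7.5, so the center Q sits 7.5 in from both sides at Q = (-23.40, 25.40). Then |RQ| = |Q − R| = 34.54.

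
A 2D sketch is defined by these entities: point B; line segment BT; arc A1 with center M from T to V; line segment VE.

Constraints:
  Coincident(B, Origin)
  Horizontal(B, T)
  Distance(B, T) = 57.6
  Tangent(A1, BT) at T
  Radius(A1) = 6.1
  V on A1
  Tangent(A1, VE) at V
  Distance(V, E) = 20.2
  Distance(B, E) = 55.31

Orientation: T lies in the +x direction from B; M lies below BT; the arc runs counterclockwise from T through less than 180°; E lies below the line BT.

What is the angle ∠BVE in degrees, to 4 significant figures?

89.06°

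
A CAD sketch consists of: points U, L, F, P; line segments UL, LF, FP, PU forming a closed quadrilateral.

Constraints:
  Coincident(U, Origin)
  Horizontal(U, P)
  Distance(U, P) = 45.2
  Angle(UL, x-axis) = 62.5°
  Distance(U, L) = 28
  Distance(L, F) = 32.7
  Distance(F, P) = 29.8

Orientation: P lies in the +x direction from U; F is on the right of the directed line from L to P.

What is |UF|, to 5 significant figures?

18.114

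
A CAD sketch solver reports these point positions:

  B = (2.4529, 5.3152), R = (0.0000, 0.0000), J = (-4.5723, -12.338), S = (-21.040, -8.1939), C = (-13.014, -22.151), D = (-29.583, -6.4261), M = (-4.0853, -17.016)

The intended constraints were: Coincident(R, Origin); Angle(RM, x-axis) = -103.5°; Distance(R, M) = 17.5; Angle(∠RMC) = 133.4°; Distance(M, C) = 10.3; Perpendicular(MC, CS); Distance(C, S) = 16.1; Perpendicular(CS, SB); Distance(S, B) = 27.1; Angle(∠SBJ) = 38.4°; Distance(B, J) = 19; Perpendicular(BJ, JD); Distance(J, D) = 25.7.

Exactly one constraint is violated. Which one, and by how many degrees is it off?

Perpendicular(BJ, JD) — off by 8.40°.

R = (0.00, 0.00) ✓; RM at -103.5° ✓; |RM| = 17.50 ✓; ∠RMC = 133.4° ✓; |MC| = 10.30 ✓; ∠(MC, CS) = 90.00° ✓; |CS| = 16.10 ✓; ∠(CS, SB) = 90.00° ✓; |SB| = 27.10 ✓; ∠SBJ = 38.40° ✓; |BJ| = 19.00 ✓; ∠(BJ, JD) = 81.60° ✗; |JD| = 25.70 ✓.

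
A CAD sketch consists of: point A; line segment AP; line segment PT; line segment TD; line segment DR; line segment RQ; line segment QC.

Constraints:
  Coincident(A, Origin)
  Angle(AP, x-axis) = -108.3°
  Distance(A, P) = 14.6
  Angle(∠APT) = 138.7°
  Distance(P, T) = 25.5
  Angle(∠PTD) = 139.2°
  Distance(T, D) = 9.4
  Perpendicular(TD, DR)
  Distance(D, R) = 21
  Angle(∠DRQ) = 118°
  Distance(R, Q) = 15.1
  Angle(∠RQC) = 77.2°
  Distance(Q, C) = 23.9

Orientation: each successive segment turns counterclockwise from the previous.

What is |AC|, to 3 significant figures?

28.4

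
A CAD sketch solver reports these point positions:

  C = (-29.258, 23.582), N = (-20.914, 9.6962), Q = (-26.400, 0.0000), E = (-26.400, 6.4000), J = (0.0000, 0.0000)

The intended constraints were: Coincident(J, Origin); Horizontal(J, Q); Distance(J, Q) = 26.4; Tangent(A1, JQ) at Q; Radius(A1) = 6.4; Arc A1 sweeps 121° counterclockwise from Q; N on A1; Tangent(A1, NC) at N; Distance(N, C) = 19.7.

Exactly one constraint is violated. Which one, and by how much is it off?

Distance(N, C) = 19.7 — off by 3.50.

J = (0.00, 0.00) ✓; J.y = 0.00, Q.y = 0.00 ✓; |JQ| = 26.40 ✓; ∠(EQ, QJ) = 90.00° ✓; |EQ| = 6.400 ✓; bearing(E→N) − bearing(E→Q) = 121.0° ✓; |EN| = 6.400 ✓; ∠(EN, NC) = 90.00° ✓; |NC| = 16.20 ✗.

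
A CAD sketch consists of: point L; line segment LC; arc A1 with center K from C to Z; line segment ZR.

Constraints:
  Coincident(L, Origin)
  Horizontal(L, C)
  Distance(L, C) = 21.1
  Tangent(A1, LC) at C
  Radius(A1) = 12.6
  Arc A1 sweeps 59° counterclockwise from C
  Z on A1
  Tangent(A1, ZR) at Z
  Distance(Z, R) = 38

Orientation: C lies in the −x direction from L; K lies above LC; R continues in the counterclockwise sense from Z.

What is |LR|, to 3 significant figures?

39.8

On A1, C sits at bearing -90° from K; a 59° counterclockwise sweep puts Z at bearing -31°, so Z = K + 12.6·(cos -31°, sin -31°) = (-10.3, 6.11). Since A1 is tangent to ZR there, KZ ⟂ ZR, so ZR runs along (−sin -31°, cos -31°); with |ZR| = 38.0, R = (9.27, 38.7). Then |LR| = |R − L| = 39.8.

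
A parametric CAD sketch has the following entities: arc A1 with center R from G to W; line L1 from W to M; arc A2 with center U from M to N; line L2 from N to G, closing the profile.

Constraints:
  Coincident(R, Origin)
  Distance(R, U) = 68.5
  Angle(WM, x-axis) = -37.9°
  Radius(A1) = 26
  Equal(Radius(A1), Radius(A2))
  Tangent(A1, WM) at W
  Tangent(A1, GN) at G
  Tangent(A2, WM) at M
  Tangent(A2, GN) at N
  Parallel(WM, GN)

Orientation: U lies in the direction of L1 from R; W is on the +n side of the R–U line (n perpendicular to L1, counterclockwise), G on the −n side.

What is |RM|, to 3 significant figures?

73.3

The slot axis is L1's direction at -37.9°, so u = (cos -37.9°, sin -37.9°) = (0.789, -0.614) and n = (−sin -37.9°, cos -37.9°) = (0.614, 0.789). R is at the origin and U lies 68.5 along u from R, so U = 68.5·u = (54.1, -42.1). Tangency of A1 to both parallel lines with radius 26.0 puts W and G at R ± 26.0·n: W = (16.0, 20.5), G = (-16.0, -20.5). Equal radii place M and N the same way about U: M = U + 26.0·n = (70.0, -21.6), N = U − 26.0·n = (38.1, -62.6). Then |RM| = |M − R| = 73.3.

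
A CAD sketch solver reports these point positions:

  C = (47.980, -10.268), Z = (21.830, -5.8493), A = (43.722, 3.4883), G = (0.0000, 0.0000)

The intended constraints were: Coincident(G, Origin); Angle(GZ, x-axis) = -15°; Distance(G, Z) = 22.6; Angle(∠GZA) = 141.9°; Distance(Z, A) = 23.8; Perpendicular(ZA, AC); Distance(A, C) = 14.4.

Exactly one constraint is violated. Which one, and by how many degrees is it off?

Perpendicular(ZA, AC) — off by 5.90°.

G = (0.00, 0.00) ✓; GZ at -15.00° ✓; |GZ| = 22.60 ✓; ∠GZA = 141.9° ✓; |ZA| = 23.80 ✓; ∠(ZA, AC) = 95.90° ✗; |AC| = 14.40 ✓.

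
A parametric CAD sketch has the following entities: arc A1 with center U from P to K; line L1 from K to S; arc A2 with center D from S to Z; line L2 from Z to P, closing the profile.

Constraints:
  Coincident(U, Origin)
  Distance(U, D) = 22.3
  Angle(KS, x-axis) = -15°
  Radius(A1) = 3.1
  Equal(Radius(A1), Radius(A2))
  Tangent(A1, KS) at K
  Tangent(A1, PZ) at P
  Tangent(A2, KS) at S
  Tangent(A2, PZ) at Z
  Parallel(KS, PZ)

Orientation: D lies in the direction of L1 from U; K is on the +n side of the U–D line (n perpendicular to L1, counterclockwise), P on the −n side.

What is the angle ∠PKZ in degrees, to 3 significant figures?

74.5°

Tangency of A1 to both parallel lines with radius 3.1 puts K and P at U ± 3.1·n: K = (0.802, 2.99), P = (-0.802, -2.99). Equal radii place S and Z the same way about D: S = D + 3.1·n = (22.3, -2.78), Z = D − 3.1·n = (20.7, -8.77). Then cos ∠PKZ = KP·KZ / (|KP||KZ|), giving 74.5°.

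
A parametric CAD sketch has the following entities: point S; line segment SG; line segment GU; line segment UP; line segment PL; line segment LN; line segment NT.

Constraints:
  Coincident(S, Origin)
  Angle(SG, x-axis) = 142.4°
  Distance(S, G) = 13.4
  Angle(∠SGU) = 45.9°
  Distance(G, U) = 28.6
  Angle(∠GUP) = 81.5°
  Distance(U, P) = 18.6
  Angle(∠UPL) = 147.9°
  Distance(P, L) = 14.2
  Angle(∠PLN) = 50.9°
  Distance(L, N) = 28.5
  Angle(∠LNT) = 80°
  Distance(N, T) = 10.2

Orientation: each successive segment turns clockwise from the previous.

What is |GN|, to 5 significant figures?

11.570

∠UPL = 147.9° gives PL at -122.30° from the x-axis; with |PL| = 14.2, L = (10.031, -18.298). ∠PLN = 50.9° gives LN at 108.60° from the x-axis; with |LN| = 28.5, N = (0.94069, 8.7133). Then |GN| = |N − G| = 11.570.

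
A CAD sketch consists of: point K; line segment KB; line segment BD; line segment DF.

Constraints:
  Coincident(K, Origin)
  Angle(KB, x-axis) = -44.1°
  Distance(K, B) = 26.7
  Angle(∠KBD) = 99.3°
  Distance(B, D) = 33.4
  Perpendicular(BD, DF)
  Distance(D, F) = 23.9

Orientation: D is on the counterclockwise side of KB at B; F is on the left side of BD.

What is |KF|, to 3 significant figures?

37.8

∠KBD = 99.3°, so BD runs at -44.1° + (180° − 99.3°) = 36.6° from the x-axis; with |BD| = 33.4, D = B + 33.4·(cos 36.6°, sin 36.6°) = (46.0, 1.33). BD ⟂ DF; with |DF| = 23.9 on the left of BD, F = D + 23.9·(-0.596, 0.803) = (31.7, 20.5). Then |KF| = |F − K| = 37.8.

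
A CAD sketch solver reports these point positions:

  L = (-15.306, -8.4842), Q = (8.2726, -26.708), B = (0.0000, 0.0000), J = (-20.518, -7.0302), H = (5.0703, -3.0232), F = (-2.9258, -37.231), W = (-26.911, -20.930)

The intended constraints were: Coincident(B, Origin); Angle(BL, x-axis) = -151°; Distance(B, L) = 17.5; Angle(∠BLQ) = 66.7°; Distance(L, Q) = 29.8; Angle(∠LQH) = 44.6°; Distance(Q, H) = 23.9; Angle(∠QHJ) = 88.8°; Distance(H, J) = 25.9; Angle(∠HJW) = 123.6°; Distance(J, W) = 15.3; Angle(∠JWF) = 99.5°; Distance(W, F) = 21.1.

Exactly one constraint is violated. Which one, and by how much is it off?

Distance(W, F) = 21.1 — off by 7.90.

B = (0.00, 0.00) ✓; BL at -151.0° ✓; |BL| = 17.50 ✓; ∠BLQ = 66.70° ✓; |LQ| = 29.80 ✓; ∠LQH = 44.60° ✓; |QH| = 23.90 ✓; ∠QHJ = 88.80° ✓; |HJ| = 25.90 ✓; ∠HJW = 123.6° ✓; |JW| = 15.30 ✓; ∠JWF = 99.50° ✓; |WF| = 29.00 ✗.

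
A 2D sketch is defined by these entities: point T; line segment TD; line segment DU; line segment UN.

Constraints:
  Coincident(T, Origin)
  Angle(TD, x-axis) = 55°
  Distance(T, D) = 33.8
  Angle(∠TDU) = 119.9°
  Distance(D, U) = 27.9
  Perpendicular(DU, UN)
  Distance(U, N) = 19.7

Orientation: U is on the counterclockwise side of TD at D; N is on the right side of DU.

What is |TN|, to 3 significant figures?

66.4

∠TDU = 119.9°, so DU runs at 55.0° + (180° − 119.9°) = 115° from the x-axis; with |DU| = 27.9, U = D + 27.9·(cos 115°, sin 115°) = (7.55, 53.0). DU is perpendicular to UN; with |UN| = 19.7 on the right of DU, N = U + 19.7·(0.906, 0.424) = (25.4, 61.3). Then |TN| = |N − T| = 66.4.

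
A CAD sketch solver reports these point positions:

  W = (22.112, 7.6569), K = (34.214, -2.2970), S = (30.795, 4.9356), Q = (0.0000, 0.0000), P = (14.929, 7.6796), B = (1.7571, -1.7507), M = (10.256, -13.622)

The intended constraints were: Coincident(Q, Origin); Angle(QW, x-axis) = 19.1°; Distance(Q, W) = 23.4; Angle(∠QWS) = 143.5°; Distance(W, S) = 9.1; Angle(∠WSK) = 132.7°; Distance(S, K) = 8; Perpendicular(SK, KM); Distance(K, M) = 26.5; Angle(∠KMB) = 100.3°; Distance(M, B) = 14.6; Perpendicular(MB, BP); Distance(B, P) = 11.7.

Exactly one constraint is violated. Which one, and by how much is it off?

Distance(B, P) = 11.7 — off by 4.50.

Q = (0.00, 0.00) ✓; QW at 19.10° ✓; |QW| = 23.40 ✓; ∠QWS = 143.5° ✓; |WS| = 9.099 ✓; ∠WSK = 132.7° ✓; |SK| = 8.000 ✓; ∠(SK, KM) = 90.00° ✓; |KM| = 26.50 ✓; ∠KMB = 100.3° ✓; |MB| = 14.60 ✓; ∠(MB, BP) = 90.00° ✓; |BP| = 16.20 ✗.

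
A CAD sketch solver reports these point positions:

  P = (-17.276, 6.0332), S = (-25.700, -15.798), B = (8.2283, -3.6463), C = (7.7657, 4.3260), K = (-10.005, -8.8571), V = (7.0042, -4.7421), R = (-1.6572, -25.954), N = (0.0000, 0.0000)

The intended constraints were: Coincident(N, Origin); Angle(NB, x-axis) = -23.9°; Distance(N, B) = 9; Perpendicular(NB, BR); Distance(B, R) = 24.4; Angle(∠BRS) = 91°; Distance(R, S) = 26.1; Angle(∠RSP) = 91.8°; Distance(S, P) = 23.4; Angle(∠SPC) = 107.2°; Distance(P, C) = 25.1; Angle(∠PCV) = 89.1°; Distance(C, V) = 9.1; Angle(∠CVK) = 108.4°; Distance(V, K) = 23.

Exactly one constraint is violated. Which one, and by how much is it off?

Distance(V, K) = 23 — off by 5.50.

N = (0.00, 0.00) ✓; NB at -23.90° ✓; |NB| = 9.000 ✓; ∠(NB, BR) = 90.00° ✓; |BR| = 24.40 ✓; ∠BRS = 91.00° ✓; |RS| = 26.10 ✓; ∠RSP = 91.80° ✓; |SP| = 23.40 ✓; ∠SPC = 107.2° ✓; |PC| = 25.10 ✓; ∠PCV = 89.10° ✓; |CV| = 9.100 ✓; ∠CVK = 108.4° ✓; |VK| = 17.50 ✗.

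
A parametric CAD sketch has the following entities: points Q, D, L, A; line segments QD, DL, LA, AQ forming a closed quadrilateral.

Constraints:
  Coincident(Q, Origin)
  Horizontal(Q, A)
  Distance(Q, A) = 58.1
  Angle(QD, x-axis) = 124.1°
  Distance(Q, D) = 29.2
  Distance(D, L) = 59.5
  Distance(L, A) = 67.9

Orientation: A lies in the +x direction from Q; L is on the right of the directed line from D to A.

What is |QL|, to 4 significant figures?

33.33

Q is at the origin; Q and A share the same y with |QA| = 58.1 and A in +x, so A = (58.1, 0). QD runs at 124.1° with |QD| = 29.2, so D = (-16.37, 24.18). L is determined by |DL| = 59.5 and |LA| = 67.9 together: it lies at the intersection of circle(D, 59.5) and circle(A, 67.9). With |DA| = 78.30, the foot of the radical line on DA is 32.31 from D and the perpendicular offset is √(59.5² − 32.31²) = 49.96. Taking the right-of-DA solution: L = (-1.064, -33.32).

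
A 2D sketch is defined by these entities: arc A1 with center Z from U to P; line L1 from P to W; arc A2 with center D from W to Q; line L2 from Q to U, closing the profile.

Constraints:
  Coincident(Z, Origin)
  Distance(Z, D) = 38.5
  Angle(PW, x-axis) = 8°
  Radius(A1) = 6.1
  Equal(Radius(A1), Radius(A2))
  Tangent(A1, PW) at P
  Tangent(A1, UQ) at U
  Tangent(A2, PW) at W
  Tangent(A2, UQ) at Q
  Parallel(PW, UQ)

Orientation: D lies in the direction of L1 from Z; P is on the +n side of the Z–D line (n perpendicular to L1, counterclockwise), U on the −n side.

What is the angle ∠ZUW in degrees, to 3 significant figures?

72.4°

The slot axis is L1's direction at 8.0°, so u = (cos 8.0°, sin 8.0°) = (0.990, 0.139) and n = (−sin 8.0°, cos 8.0°) = (-0.139, 0.990). Z is at the origin and D lies 38.5 along u from Z, so D = 38.5·u = (38.1, 5.36). Tangency of A1 to both parallel lines with radius 6.1 puts P and U at Z ± 6.1·n: P = (-0.849, 6.04), U = (0.849, -6.04). Equal radii place W and Q the same way about D: W = D + 6.1·n = (37.3, 11.4), Q = D − 6.1·n = (39.0, -0.682). Then cos ∠ZUW = UZ·UW / (|UZ||UW|), giving 72.4°.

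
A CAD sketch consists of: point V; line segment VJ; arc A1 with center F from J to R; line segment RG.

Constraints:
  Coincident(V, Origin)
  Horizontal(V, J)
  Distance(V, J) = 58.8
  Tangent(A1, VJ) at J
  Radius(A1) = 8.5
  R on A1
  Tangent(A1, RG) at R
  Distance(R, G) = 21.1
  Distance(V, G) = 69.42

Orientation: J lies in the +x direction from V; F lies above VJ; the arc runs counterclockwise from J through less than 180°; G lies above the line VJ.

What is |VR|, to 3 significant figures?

67.9

Checks: |FJ| = 8.500 ✓; |FR| = 8.500 ✓; ∠(FR, RG) = 90.00° ✓; |RG| = 21.10 ✓; |VG| = 69.42 ✓.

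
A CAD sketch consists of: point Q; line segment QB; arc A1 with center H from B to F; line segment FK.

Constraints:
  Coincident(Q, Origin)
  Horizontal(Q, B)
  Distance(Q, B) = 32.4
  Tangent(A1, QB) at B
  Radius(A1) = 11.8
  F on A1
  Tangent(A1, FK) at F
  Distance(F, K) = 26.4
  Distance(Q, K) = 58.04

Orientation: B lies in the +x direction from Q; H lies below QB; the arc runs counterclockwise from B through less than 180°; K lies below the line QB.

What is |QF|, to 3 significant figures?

31.7

Checks: |HF| = 11.80 ✓; ∠(HF, FK) = 90.00° ✓; |FK| = 26.40 ✓; |QK| = 58.04 ✓.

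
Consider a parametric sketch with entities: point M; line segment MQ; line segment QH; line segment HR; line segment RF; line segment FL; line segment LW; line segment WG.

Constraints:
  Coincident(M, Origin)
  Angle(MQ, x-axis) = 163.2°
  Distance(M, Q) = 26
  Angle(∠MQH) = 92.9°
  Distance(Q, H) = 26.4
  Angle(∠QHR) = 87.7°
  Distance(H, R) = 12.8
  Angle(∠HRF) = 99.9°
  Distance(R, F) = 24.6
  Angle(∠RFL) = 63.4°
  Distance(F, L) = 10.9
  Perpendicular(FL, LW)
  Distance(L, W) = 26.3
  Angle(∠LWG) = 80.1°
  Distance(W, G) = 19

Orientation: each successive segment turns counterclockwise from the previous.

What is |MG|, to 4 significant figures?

22.60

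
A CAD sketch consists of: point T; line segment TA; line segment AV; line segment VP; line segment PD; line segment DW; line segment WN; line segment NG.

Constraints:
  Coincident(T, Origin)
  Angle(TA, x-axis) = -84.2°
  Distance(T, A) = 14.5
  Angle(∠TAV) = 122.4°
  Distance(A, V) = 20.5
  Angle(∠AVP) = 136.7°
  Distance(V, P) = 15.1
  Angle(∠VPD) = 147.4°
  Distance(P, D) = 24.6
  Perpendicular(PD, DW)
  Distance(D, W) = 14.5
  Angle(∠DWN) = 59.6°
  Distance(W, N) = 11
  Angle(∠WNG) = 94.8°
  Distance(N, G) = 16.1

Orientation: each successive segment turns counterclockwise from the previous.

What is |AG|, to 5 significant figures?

52.077

T is at the origin; TA runs at -84.2° with length 14.5, so A = (1.4653, -14.426). ∠TAV = 122.4° gives AV at -26.600° from the x-axis; with |AV| = 20.5, V = (19.795, -23.605). ∠AVP = 136.7° gives VP at 16.700° from the x-axis; with |VP| = 15.1, P = (34.259, -19.266). ∠VPD = 147.4° gives PD at 49.300° from the x-axis; with |PD| = 24.6, D = (50.300, -0.61558). PD ⟂ DW, so DW runs at 139.30°; with |DW| = 14.5, W = (39.307, 8.8398). ∠DWN = 59.6° gives WN at -100.30° from the x-axis; with |WN| = 11.0, N = (37.340, -1.9829). ∠WNG = 94.8° gives NG at -15.100° from the x-axis; with |NG| = 16.1, G = (52.885, -6.1770). Then |AG| = |G − A| = 52.077.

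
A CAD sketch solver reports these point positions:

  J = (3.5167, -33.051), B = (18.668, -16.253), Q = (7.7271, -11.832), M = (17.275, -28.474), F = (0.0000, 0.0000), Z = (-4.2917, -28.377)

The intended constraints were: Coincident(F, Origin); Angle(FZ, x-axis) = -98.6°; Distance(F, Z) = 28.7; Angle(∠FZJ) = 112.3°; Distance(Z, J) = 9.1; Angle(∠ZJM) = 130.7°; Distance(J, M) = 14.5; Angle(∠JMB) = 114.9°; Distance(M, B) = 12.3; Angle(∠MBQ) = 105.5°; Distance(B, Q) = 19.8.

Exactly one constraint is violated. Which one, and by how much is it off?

Distance(B, Q) = 19.8 — off by 8.00.

F = (0.00, 0.00) ✓; FZ at -98.60° ✓; |FZ| = 28.70 ✓; ∠FZJ = 112.3° ✓; |ZJ| = 9.100 ✓; ∠ZJM = 130.7° ✓; |JM| = 14.50 ✓; ∠JMB = 114.9° ✓; |MB| = 12.30 ✓; ∠MBQ = 105.5° ✓; |BQ| = 11.80 ✗.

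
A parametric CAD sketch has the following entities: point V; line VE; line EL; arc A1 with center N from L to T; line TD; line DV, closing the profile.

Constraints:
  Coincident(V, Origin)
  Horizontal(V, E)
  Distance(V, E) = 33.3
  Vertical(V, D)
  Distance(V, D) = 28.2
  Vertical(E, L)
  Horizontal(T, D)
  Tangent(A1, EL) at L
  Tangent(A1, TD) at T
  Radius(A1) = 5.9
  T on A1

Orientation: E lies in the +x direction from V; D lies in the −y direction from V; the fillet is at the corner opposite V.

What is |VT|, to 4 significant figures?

39.32

V is at the origin; V and E share the same y with |VE| = 33.3 and E on the +x side, so E = (33.30, 0.000). V and D share the same x with |VD| = 28.2 and D on the −y side, so D = (0.000, -28.20). The virtual corner opposite V is at (33.30, -28.20). Tangency of A1 to EL means the radius NL is perpendicular to EL and A1 meets TD tangentially, so NT is at right angles to TD, with radius 5.9, so the center N sits 5.9 in from both sides at N = (27.40, -22.30). That places the tangent points at L = (33.30, -22.30) on EL and T = (27.40, -28.20) on TD. Then |VT| = |T − V| = 39.32.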